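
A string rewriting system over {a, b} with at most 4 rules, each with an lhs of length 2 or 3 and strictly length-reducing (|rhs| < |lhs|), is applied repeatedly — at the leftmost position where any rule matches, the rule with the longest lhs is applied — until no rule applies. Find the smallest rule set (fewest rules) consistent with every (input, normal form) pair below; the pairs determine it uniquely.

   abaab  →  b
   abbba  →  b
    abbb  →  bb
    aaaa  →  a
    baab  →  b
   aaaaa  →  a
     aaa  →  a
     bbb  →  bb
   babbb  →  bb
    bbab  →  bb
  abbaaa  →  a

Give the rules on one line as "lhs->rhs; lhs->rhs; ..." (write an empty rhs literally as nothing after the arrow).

aa->a; ab->b; ba->; bbb->bb

  | abaab => baab => ab => b
  | abbba => bbba => bba => b
  | abbb => bbb => bb
  | aaaa => aaa => aa => a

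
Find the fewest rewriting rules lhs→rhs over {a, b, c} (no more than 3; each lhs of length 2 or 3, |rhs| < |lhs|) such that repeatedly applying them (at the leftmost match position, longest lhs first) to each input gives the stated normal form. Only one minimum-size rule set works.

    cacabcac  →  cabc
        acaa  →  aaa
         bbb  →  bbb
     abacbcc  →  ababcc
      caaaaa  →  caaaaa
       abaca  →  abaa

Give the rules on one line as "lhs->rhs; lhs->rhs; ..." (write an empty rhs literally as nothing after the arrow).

  | cacabcac => cabcac => cabc
  | acaa => aaa
  | bbb
  | abacbcc => ababcc

ac->a; cac->c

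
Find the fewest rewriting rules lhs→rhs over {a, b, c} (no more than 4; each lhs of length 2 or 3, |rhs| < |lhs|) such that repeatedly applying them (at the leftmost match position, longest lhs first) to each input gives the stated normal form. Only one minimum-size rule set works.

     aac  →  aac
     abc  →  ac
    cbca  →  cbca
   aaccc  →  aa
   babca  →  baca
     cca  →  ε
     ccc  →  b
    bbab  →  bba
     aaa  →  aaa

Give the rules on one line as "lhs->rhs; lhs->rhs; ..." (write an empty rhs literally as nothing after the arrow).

  | aac
  | abc => ac
  | cbca
  | aaccc => aab => aa

ab->a; cca->; ccc->b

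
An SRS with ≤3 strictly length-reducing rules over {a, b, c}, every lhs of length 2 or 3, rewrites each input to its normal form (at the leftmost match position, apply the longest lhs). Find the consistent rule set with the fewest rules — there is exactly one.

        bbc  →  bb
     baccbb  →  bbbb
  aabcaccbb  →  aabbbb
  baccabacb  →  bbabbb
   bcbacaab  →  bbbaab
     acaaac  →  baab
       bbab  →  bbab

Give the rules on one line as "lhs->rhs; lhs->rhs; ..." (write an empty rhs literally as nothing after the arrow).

  | bbc => bb
  | baccbb => bbcbb => bbbb
  | aabcaccbb => aabaccbb => aabbcbb => aabbbb
  | baccabacb => bbcabacb => bbabacb => bbabbb

ac->b; bc->b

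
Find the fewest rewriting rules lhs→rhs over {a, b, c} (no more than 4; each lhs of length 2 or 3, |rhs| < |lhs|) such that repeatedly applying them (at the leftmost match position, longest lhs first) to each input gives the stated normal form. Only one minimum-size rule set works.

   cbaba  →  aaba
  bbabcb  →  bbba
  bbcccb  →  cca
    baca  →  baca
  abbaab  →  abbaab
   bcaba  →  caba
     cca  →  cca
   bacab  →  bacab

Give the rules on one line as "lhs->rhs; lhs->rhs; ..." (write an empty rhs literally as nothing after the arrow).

acb->ba; bc->c; cb->a

  | cbaba => aaba
  | bbabcb => bbacb => bbba
  | bbcccb => bcccb => cccb => cca
  | baca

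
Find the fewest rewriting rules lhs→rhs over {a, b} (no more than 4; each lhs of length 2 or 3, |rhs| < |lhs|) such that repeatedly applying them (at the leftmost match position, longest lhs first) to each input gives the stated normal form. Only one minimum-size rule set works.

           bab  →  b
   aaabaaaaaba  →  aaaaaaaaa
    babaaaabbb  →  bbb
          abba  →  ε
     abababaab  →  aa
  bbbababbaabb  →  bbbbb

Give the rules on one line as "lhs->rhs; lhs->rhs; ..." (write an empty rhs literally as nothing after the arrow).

  | bab => b
  | aaabaaaaaba => aaaaaaaaba => aaaaaaaaa
  | babaaaabbb => baaaabbb => baaabbb => baabbb => babbb => bbb
  | abba => ba => ε

aab->aa; ab->; ba->; baa->ba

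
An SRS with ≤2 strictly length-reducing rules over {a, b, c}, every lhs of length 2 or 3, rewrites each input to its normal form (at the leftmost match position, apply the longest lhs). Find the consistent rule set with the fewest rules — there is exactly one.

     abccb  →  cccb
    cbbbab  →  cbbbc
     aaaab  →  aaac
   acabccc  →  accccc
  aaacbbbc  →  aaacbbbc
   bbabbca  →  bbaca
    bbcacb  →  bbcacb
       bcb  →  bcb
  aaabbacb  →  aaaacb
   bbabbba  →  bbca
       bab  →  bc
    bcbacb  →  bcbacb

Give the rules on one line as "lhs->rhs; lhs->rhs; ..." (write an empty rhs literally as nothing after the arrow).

ab->c; abb->a

  | abccb => cccb
  | cbbbab => cbbbc
  | aaaab => aaac
  | acabccc => accccc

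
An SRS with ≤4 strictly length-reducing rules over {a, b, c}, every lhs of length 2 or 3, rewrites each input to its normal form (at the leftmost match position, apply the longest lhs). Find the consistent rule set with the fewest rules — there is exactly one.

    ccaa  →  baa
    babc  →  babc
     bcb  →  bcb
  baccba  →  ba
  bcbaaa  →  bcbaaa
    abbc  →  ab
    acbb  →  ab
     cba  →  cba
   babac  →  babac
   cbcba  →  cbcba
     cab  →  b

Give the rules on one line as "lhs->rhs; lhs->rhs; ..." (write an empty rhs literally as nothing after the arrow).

  | ccaa => baa
  | babc
  | bcb
  | baccba => babba => baca => ba

bb->c; ca->; cc->b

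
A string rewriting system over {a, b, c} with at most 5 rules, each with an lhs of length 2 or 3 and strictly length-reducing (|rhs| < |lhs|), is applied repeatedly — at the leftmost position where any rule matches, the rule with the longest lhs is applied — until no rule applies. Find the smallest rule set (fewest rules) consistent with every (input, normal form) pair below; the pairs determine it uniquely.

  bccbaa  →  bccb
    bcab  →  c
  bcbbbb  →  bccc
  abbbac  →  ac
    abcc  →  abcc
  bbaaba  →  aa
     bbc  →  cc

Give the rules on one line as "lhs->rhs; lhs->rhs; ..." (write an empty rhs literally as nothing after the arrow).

  | bccbaa => bccb
  | bcab => bb => c
  | bcbbbb => bccbb => bccc
  | abbbac => acbac => acac => ac

ba->a; baa->b; bb->c; ca->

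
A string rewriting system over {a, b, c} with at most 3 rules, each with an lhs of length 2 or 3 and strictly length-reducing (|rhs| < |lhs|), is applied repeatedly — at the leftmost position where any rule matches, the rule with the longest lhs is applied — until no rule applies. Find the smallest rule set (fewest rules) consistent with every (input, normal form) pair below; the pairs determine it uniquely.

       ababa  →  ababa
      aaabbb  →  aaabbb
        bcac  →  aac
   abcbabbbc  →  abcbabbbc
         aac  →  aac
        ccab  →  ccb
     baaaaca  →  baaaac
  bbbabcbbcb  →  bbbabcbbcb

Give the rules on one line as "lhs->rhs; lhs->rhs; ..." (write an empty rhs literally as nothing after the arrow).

bca->aa; ca->c

  | ababa
  | aaabbb
  | bcac => aac
  | abcbabbbc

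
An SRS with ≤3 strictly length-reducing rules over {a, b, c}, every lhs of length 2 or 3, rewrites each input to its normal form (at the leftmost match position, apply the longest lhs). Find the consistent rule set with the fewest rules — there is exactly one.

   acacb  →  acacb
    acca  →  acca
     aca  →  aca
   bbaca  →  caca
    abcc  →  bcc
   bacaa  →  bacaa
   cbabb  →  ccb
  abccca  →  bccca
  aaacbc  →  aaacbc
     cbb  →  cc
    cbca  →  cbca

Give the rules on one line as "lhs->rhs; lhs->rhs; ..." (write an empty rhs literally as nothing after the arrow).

  | acacb
  | acca
  | aca
  | bbaca => caca

ab->b; bb->c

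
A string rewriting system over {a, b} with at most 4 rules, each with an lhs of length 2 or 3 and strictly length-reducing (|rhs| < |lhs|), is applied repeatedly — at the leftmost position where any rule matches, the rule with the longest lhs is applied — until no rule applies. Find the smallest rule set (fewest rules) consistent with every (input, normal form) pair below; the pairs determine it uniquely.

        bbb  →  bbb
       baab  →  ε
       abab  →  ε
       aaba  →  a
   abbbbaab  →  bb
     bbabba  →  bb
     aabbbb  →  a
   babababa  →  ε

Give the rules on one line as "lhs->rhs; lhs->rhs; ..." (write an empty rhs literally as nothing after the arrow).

aa->a; aab->aa; ab->; ba->

  | bbb
  | baab => ab => ε
  | abab => ab => ε
  | aaba => aaa => aa => a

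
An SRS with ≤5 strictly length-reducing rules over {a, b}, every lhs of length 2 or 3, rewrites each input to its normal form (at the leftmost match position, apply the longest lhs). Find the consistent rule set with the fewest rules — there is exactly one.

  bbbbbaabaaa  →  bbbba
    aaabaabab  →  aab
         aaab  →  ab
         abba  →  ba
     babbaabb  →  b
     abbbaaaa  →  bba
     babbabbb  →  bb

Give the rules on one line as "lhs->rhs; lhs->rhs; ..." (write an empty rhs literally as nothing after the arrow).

aaa->a; abb->b; baa->ba; bab->

  | bbbbbaabaaa => bbbbbabaaa => bbbbaaa => bbbbaa => bbbba
  | aaabaabab => abaabab => ababab => aab
  | aaab => ab
  | abba => ba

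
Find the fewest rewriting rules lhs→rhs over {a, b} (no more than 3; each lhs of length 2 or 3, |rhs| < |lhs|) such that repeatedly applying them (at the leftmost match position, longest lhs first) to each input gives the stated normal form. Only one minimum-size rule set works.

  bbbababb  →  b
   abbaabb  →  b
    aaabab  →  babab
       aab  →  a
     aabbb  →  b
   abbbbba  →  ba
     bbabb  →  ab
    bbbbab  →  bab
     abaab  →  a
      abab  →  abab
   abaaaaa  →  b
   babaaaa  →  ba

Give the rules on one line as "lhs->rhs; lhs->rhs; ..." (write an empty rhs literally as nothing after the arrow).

aa->b; bb->a

  | bbbababb => abababb => ababaa => ababb => abaa => abb => aa => b
  | abbaabb => aaaabb => baabb => bbbb => abb => aa => b
  | aaabab => babab
  | aab => bb => a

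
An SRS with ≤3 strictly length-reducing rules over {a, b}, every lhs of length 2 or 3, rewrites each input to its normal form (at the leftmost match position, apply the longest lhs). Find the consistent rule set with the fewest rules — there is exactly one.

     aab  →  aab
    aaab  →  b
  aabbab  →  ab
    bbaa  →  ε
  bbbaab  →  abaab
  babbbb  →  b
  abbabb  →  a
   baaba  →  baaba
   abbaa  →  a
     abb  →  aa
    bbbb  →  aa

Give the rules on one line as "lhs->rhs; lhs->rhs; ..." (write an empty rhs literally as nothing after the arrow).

  | aab
  | aaab => b
  | aabbab => aaaab => ab
  | bbaa => aaa => ε

aaa->; bb->a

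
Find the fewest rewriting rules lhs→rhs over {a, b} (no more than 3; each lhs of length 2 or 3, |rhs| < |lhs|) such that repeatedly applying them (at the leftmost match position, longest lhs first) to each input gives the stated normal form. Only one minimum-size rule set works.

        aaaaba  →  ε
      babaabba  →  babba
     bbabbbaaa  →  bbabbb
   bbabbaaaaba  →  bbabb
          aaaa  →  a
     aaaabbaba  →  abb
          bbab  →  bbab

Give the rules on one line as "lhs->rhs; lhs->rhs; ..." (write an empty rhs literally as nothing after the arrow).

  | aaaaba => aba => ε
  | babaabba => babba
  | bbabbbaaa => bbabbb
  | bbabbaaaaba => bbabbaba => bbabb

aaa->; aba->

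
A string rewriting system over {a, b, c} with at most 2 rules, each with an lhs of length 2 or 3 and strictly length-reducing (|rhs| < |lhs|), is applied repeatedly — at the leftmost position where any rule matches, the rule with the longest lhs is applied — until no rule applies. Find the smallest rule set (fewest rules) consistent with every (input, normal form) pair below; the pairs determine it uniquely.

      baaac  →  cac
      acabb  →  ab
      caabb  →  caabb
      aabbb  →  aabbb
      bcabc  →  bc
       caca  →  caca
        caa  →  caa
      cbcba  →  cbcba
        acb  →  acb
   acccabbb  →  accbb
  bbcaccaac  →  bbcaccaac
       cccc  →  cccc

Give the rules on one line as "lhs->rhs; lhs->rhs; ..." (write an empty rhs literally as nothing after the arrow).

  | baaac => cac
  | acabb => ab
  | caabb
  | aabbb

baa->c; cab->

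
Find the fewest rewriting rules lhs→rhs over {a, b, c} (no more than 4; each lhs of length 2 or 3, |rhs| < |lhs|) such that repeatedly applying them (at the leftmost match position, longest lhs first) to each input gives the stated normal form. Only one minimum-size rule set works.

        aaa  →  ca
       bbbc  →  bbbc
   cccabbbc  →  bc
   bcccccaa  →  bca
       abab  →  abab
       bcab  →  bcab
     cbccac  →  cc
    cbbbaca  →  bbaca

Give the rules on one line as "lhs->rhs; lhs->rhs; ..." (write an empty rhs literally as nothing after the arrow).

  | aaa => ca
  | bbbc
  | cccabbbc => caabbbc => ccbbbc => cbbc => bc
  | bcccccaa => bcccaaa => bcaaaa => bccaa => baaa => bca

aa->c; cb->; cca->aa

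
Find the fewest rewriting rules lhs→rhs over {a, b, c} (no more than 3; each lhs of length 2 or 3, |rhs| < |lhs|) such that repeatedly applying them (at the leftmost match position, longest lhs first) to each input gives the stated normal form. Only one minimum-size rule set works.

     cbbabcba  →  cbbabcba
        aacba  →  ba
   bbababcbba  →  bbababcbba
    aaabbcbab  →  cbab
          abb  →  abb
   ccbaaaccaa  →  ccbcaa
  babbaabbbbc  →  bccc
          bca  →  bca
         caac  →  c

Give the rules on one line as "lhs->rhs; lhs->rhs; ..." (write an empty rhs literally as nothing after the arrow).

  | cbbabcba
  | aacba => ba
  | bbababcbba
  | aaabbcbab => aaaccbab => acbab => cbab

aac->; ac->c; bbc->cc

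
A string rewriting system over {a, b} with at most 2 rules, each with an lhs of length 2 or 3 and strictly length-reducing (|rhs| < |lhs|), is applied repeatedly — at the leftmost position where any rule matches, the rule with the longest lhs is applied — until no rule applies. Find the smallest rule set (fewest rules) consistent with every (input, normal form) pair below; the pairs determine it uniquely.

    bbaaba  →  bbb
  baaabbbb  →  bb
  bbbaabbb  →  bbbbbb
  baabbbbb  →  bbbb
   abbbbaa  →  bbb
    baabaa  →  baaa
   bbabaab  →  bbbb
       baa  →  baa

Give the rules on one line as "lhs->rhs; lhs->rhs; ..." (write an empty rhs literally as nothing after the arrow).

  | bbaaba => bbaba => bbba => bbb
  | baaabbbb => baabbb => babb => bb
  | bbbaabbb => bbbabbb => bbbbbb
  | baabbbbb => babbbb => bbbb

ab->; bba->bb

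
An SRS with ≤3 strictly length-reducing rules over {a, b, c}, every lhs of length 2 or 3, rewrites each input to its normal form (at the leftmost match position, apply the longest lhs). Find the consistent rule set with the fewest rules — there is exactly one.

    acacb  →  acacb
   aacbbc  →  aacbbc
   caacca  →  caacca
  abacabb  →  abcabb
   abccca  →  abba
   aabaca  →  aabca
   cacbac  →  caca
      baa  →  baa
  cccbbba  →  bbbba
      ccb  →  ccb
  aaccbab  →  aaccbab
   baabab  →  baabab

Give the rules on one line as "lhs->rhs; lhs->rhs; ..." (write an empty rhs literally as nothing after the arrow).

  | acacb
  | aacbbc
  | caacca
  | abacabb => abcabb

bac->bc; cbc->ca; ccc->b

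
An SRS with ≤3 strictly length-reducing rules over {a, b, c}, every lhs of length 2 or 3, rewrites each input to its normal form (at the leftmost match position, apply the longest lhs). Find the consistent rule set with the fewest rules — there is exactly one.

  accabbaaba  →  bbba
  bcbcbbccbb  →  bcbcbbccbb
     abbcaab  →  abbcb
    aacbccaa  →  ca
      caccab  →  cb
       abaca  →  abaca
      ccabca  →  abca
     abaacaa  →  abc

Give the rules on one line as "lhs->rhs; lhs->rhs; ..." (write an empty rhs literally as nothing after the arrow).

aa->; cba->c; cca->a

  | accabbaaba => aabbaaba => bbaaba => bbba
  | bcbcbbccbb
  | abbcaab => abbcb
  | aacbccaa => cbccaa => cbaa => ca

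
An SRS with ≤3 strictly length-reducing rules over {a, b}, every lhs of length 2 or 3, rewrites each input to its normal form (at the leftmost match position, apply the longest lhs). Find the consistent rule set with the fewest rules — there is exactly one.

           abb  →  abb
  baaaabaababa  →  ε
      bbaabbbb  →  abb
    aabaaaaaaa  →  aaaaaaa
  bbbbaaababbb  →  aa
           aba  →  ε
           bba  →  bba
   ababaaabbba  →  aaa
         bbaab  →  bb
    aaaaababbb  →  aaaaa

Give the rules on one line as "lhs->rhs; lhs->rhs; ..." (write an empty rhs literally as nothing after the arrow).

  | abb
  | baaaabaababa => aabaababa => aababa => aba => ε
  | bbaabbbb => bbbbb => abb
  | aabaaaaaaa => aaaaaaa

aba->; baa->; bbb->a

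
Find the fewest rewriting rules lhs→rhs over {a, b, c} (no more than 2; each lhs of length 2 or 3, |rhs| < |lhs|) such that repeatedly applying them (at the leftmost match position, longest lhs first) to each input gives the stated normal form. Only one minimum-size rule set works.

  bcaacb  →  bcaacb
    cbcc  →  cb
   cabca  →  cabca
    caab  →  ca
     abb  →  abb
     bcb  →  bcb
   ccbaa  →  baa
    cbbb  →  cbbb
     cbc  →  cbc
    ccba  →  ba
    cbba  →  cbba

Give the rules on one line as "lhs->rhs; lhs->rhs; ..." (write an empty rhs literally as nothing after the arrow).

aab->a; cc->

  | bcaacb
  | cbcc => cb
  | cabca
  | caab => ca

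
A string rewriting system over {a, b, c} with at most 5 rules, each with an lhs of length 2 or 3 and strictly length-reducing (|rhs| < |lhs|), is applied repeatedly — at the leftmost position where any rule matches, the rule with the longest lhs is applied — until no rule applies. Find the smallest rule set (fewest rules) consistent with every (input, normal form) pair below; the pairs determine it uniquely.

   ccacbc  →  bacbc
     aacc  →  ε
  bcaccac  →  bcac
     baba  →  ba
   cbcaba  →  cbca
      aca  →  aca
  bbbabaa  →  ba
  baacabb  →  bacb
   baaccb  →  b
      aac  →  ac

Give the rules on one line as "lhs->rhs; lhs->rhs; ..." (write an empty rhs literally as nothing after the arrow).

aa->a; ab->; bb->b; cc->b

  | ccacbc => bacbc
  | aacc => acc => ab => ε
  | bcaccac => bcabac => bcac
  | baba => ba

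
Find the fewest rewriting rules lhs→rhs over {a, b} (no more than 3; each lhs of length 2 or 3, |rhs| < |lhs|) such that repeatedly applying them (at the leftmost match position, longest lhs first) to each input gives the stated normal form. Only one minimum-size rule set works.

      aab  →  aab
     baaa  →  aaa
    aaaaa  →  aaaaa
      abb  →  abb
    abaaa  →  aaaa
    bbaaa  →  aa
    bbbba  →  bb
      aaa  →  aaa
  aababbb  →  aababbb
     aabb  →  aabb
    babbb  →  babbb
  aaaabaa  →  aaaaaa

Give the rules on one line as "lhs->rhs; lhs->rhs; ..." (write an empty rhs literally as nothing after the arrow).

baa->aa; bba->

  | aab
  | baaa => aaa
  | aaaaa
  | abb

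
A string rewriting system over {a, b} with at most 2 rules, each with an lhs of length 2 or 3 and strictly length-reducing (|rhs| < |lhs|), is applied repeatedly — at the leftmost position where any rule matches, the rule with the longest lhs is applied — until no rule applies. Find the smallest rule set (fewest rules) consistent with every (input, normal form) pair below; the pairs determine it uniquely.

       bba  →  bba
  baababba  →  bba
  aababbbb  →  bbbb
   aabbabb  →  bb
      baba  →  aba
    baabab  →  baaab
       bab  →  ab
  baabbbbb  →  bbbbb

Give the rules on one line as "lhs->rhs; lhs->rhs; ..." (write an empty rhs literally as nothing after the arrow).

  | bba
  | baababba => baaabba => baabba => babba => abba => bba
  | aababbbb => aaabbbb => aabbbb => abbbb => bbbb
  | aabbabb => abbabb => bbabb => babb => abb => bb

abb->bb; bab->ab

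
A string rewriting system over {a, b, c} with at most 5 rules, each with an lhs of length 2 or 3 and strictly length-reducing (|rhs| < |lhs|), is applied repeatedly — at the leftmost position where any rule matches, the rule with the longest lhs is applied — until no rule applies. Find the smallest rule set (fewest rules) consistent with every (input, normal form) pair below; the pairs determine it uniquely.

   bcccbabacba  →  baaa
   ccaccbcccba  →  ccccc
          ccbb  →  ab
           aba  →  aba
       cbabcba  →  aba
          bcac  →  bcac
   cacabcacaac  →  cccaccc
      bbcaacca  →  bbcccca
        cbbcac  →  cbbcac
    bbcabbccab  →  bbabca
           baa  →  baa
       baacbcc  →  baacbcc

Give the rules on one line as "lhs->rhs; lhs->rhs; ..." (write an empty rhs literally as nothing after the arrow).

caa->cc; cab->a; cba->a; ccb->a

  | bcccbabacba => bcaabacba => bccbacba => baacba => baaa
  | ccaccbcccba => ccaacccba => ccccccba => ccccaa => ccccc
  | ccbb => ab
  | aba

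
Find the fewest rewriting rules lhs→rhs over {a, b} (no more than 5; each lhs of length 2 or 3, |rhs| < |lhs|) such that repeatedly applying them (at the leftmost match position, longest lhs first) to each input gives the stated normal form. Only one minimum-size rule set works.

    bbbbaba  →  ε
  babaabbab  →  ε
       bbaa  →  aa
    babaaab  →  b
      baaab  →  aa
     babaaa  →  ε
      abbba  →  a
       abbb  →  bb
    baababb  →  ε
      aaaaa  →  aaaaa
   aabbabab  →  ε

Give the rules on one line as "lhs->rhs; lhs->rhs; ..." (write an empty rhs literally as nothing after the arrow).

aab->a; ab->; aba->ab; ba->a

  | bbbbaba => bbbaba => bbaba => baba => aba => ab => ε
  | babaabbab => abaabbab => ababbab => abbbab => bbab => bab => ab => ε
  | bbaa => baa => aa
  | babaaab => abaaab => abaab => abab => abb => b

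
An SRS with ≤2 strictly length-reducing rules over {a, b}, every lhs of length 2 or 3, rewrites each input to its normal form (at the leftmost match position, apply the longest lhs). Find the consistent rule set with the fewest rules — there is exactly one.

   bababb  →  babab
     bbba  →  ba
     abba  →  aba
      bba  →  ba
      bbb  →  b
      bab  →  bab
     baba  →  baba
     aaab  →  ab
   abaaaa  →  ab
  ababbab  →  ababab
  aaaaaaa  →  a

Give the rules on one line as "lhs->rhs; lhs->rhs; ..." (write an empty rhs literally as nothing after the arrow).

aa->; bb->b

  | bababb => babab
  | bbba => bba => ba
  | abba => aba
  | bba => ba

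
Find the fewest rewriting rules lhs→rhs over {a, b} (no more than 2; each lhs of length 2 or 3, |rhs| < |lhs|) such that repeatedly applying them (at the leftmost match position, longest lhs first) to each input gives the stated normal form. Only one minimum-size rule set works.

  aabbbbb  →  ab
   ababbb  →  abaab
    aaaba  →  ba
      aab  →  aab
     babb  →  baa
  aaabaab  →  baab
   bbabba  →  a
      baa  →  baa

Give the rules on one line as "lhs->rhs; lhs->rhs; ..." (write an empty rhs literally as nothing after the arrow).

aaa->; bb->a

  | aabbbbb => aaabbb => bbb => ab
  | ababbb => abaab
  | aaaba => ba
  | aab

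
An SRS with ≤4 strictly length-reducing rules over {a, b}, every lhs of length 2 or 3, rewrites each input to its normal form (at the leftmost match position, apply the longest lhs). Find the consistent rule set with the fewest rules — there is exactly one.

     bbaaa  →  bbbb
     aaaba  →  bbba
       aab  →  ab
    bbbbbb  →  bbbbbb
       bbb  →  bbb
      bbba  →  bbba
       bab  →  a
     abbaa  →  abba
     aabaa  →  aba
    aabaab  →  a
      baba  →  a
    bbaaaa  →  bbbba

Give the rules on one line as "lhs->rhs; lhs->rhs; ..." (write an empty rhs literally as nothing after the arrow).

  | bbaaa => bbbb
  | aaaba => bbba
  | aab => ab
  | bbbbbb

aa->a; aaa->bb; bab->a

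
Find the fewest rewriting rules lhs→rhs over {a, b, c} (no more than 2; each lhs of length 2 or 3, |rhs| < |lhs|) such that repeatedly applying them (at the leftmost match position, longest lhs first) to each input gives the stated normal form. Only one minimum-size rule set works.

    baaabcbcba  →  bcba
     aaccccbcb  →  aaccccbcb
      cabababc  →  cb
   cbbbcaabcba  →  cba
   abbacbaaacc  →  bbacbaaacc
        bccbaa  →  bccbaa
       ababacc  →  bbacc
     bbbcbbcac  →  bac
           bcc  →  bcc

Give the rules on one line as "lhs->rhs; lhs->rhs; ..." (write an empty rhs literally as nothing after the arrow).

ab->b; bbc->

  | baaabcbcba => baabcbcba => babcbcba => bbcbcba => bcba
  | aaccccbcb
  | cabababc => cbababc => cbbabc => cbbbc => cb
  | cbbbcaabcba => cbaabcba => cbabcba => cbbcba => cba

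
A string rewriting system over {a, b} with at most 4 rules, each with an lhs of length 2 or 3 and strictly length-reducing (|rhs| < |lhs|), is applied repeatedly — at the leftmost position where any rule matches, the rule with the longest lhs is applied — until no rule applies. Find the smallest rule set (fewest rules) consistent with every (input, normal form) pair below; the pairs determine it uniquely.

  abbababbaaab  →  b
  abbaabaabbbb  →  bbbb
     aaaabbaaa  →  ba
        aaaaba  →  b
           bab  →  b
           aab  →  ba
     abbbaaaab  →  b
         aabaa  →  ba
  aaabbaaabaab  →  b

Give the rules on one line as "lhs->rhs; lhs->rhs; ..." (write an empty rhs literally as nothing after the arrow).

  | abbababbaaab => bababbaaab => babbaaab => bbaaab => baab => bba => b
  | abbaabaabbbb => baabaabbbb => bbaaabbbb => baabbbb => bbabbb => bbbb
  | aaaabbaaa => aabbaaa => babaaa => baaa => ba
  | aaaaba => aaba => baa => b

aa->; aab->ba; ab->; bba->b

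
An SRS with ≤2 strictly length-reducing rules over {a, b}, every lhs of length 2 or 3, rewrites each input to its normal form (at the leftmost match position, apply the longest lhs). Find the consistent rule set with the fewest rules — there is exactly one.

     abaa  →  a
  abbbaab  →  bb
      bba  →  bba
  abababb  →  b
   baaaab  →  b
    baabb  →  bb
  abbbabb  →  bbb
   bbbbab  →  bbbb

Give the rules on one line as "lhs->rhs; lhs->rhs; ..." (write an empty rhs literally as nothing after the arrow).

aa->a; ab->

  | abaa => aa => a
  | abbbaab => bbaab => bbab => bb
  | bba
  | abababb => ababb => abb => b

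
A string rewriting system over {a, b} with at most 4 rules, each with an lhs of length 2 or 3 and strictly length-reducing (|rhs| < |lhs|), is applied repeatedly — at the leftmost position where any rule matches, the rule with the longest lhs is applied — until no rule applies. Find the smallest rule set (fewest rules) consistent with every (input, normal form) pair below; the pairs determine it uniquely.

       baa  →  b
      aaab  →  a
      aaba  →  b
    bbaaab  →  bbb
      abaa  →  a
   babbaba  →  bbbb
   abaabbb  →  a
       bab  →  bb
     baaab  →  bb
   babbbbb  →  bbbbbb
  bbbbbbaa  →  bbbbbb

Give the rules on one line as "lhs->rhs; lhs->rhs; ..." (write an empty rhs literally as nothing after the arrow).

aa->; ab->a; ba->b

  | baa => ba => b
  | aaab => ab => a
  | aaba => ba => b
  | bbaaab => bbaab => bbab => bbb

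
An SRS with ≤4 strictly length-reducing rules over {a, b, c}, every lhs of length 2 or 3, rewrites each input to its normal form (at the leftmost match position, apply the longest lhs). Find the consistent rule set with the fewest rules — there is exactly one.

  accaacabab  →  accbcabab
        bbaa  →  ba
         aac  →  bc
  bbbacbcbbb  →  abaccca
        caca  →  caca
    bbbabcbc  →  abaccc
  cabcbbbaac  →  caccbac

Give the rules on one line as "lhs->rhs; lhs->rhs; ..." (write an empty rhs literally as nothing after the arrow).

  | accaacabab => accbcabab
  | bbaa => aaa => ba
  | aac => bc
  | bbbacbcbbb => abacbcbbb => abacccbb => abaccca

aa->b; bb->a; bcb->cc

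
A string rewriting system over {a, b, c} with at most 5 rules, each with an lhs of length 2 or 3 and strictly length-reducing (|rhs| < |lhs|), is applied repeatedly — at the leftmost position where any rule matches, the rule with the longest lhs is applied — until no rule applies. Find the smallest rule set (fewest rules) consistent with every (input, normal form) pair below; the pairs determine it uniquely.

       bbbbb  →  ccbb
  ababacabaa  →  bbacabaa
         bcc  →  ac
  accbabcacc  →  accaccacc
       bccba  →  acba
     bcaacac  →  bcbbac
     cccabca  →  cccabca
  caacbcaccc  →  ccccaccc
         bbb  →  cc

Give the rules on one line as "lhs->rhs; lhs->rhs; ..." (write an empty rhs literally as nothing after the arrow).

aac->bb; bab->ac; bbb->cc; bcc->ac

  | bbbbb => ccbb
  | ababacabaa => aacacabaa => bbacabaa
  | bcc => ac
  | accbabcacc => accaccacc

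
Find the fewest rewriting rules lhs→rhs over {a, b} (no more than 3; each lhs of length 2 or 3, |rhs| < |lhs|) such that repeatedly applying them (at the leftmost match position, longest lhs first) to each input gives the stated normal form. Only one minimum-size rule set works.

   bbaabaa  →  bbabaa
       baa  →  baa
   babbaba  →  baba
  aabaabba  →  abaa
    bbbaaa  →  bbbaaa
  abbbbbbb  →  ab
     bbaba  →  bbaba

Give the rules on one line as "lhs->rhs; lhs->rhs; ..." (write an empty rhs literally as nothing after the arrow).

  | bbaabaa => bbabaa
  | baa
  | babbaba => baaba => baba
  | aabaabba => abaabba => ababba => abaa

aab->ab; abb->a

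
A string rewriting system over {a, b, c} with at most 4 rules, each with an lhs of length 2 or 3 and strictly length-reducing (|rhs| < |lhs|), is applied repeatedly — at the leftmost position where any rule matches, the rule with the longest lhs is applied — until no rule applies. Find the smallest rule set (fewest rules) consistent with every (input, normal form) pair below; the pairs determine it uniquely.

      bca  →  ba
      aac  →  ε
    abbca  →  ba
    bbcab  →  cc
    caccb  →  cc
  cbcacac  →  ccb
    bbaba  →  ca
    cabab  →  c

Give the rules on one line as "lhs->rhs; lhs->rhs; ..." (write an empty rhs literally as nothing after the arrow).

  | bca => ba
  | aac => ab => ε
  | abbca => bca => ba
  | bbcab => ccab => cc

ab->; ac->b; bb->c; bc->b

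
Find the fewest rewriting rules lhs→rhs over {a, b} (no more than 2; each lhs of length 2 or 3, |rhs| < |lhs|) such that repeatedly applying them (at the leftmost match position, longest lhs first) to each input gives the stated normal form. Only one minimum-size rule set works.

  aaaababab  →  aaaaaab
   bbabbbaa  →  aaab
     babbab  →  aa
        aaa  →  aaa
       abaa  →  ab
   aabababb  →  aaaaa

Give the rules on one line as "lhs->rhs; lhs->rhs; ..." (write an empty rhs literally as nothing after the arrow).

  | aaaababab => aaaabbab => aaaaaab
  | bbabbbaa => aabbbaa => aaabaa => aaaba => aaab
  | babbab => bbbab => abab => abb => aa
  | aaa

ba->b; bb->a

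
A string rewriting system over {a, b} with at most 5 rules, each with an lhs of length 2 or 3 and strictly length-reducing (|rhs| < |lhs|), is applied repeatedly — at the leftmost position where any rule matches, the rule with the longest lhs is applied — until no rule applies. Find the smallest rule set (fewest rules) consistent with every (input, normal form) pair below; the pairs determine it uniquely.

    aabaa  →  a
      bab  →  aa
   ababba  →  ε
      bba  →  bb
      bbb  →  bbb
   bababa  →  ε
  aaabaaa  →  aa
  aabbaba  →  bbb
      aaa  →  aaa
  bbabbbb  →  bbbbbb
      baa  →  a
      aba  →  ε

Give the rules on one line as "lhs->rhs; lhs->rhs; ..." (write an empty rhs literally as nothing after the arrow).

  | aabaa => abaa => baa => a
  | bab => aa
  | ababba => babba => aaba => aba => ba => ε
  | bba => bb

ab->b; ba->; bab->aa; bba->bb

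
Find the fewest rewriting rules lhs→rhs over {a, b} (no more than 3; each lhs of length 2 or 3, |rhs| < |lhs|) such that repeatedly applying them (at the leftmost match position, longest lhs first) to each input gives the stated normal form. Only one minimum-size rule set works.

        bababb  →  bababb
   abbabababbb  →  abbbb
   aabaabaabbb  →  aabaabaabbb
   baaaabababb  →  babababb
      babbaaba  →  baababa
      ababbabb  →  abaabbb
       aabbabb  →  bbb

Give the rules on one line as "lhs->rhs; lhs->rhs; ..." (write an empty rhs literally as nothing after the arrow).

  | bababb
  | abbabababbb => aabbababbb => aaabbabbb => bbabbb => abbbb
  | aabaabaabbb
  | baaaabababb => babababb

aaa->; bba->ab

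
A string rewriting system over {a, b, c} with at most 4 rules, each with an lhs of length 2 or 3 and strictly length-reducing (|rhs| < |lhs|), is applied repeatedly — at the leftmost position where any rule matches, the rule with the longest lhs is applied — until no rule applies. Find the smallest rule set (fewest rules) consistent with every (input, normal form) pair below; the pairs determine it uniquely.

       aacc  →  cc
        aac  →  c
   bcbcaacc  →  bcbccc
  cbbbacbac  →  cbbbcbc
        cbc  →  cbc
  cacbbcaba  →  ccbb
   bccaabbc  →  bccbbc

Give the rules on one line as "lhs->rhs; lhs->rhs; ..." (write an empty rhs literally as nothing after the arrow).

aa->; ac->c; cab->a

  | aacc => cc
  | aac => c
  | bcbcaacc => bcbccc
  | cbbbacbac => cbbbcbac => cbbbcbc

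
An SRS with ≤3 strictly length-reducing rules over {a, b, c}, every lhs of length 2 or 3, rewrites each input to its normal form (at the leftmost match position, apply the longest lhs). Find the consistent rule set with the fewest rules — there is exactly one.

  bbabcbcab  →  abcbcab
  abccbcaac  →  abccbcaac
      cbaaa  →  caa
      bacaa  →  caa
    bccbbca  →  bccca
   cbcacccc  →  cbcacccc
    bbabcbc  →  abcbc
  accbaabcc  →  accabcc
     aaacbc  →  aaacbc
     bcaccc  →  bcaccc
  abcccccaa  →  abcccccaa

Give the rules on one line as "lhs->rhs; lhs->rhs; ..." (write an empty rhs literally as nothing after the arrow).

  | bbabcbcab => abcbcab
  | abccbcaac
  | cbaaa => caa
  | bacaa => caa

ba->; bb->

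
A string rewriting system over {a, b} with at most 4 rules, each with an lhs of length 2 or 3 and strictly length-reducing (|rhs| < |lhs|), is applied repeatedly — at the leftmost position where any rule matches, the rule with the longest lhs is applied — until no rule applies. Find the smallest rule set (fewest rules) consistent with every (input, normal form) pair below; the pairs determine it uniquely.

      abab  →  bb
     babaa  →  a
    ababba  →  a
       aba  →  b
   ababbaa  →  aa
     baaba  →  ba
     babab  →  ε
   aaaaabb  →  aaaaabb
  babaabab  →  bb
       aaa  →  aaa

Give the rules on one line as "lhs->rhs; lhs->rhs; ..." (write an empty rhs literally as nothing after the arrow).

aba->b; baa->; bba->a; bbb->

  | abab => bb
  | babaa => bba => a
  | ababba => bbba => a
  | aba => b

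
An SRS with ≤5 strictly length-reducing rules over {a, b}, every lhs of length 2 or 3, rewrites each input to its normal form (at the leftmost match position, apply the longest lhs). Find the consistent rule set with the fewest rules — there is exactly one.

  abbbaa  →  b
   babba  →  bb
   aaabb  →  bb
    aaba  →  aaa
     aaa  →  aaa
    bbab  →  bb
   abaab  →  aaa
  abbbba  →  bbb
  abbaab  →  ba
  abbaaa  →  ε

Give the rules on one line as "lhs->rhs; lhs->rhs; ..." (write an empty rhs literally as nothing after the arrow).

  | abbbaa => bbbaa => bba => b
  | babba => bbba => bb
  | aaabb => aabb => abb => bb
  | aaba => aaa

ab->a; abb->bb; baa->; bba->b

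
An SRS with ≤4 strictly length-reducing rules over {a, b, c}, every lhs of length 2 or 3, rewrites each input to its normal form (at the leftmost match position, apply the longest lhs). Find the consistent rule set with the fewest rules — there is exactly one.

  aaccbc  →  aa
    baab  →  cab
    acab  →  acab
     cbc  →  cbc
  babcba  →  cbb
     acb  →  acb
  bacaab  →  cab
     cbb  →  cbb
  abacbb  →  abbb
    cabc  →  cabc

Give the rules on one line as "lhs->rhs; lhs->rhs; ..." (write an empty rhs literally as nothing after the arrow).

ba->c; bbc->; cc->b

  | aaccbc => aabbc => aa
  | baab => cab
  | acab
  | cbc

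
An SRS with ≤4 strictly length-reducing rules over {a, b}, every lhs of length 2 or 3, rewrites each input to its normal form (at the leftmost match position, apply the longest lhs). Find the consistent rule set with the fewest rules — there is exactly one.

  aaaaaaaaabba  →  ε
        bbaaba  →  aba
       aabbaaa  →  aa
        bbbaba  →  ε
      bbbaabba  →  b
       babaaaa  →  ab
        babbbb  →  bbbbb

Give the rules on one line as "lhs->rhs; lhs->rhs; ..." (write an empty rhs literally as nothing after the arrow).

  | aaaaaaaaabba => abaaaaaabba => ababaaabba => abbaaabba => bbaaabba => aabba => abba => bba => ε
  | bbaaba => aba
  | aabbaaa => abbaaa => bbaaa => aa
  | bbbaba => bba => ε

aaa->ab; abb->bb; bab->bb; bba->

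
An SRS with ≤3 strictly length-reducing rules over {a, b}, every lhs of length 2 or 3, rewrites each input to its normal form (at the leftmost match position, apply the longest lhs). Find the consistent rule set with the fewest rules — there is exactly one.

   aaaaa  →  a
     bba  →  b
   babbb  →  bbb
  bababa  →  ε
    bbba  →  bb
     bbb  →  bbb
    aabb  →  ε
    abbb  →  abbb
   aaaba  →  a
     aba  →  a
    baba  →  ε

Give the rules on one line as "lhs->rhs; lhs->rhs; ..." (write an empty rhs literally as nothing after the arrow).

  | aaaaa => aaa => a
  | bba => b
  | babbb => bbb
  | bababa => baba => ba => ε

aa->; aab->aa; ba->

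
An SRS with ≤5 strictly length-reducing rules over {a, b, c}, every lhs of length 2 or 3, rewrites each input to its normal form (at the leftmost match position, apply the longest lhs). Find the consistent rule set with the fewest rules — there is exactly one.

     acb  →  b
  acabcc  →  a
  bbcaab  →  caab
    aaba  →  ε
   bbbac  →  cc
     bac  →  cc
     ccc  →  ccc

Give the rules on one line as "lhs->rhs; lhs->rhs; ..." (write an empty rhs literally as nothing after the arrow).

  | acb => b
  | acabcc => abcc => aac => a
  | bbcaab => baaab => caab
  | aaba => ac => ε

aba->c; ac->; ba->c; bc->a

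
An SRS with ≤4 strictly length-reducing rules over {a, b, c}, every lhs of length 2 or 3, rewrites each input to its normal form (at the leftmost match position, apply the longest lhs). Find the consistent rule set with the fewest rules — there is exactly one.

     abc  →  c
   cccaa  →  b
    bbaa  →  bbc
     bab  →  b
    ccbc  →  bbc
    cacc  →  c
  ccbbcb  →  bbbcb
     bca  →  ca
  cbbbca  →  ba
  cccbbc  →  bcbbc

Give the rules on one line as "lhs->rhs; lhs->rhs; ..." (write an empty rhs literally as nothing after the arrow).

aa->c; ab->; bca->ca; cc->b

  | abc => c
  | cccaa => bcaa => caa => cc => b
  | bbaa => bbc
  | bab => b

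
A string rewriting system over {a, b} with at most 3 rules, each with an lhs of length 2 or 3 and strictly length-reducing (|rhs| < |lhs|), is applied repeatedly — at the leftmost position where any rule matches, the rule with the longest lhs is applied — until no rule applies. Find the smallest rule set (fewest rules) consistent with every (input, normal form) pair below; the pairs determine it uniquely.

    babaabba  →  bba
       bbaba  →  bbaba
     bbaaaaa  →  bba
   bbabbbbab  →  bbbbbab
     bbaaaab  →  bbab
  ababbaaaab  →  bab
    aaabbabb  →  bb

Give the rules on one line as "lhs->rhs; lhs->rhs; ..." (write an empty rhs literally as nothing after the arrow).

  | babaabba => bababba => babba => bba
  | bbaba
  | bbaaaaa => bbaaaa => bbaaa => bbaa => bba
  | bbabbbbab => bbbbbab

aa->a; abb->b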